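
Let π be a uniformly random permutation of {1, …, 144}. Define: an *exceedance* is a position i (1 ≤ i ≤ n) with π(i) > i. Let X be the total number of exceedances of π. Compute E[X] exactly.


Write X = Σ_{i=1}^{144} X_i, where X_i = 1_{π(i) > i}.
For each fixed i, π(i) is uniform over {1, …, 144} (marginal of a uniform permutation), so P[π(i) > i] = (n − i)/n. Summing: Σ_{i=1}^{144} (n − i)/n = (0 + 1 + … + 143)/144 = 144(144 − 1)/(2·144) = (144 − 1)/2.
Hence E[X] = Σ_{i=1}^{144} (144 − i)/144 = 143/2 ≈ 71.5000.

E[X] = 143/2 = 71.5000.


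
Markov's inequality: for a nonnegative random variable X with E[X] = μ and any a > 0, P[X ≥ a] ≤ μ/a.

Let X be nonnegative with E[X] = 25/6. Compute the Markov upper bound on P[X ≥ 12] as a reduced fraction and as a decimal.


μ = E[X] = 25/6, a = 12.
Markov: P[X ≥ 12] ≤ μ/a = (25/6)/12 = 25/72.
Numerically: ≈ 0.34722.
(Since a = 12 > μ = 4.16667, the bound 25/72 is < 1 and informative.)

P[X ≥ 12] ≤ 25/72 ≈ 0.34722.


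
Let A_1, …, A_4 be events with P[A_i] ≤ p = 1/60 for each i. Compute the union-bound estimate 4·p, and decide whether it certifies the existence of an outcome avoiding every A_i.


Union bound: P[∪_{i=1}^{4} A_i] ≤ Σ_i P[A_i] ≤ 4·p = 4·(1/60) = 1/15.
Numerically: 1/15 ≈ 0.0666667.
Is 1/15 < 1? YES.
Since P[∪ A_i] ≤ 1/15 < 1, the complement has P[∩ A_i^c] ≥ 1 − 1/15 = 14/15 > 0, so some outcome avoids every A_i.

4·p = 1/15 ≈ 0.0666667; existence CERTIFIED by the union bound.


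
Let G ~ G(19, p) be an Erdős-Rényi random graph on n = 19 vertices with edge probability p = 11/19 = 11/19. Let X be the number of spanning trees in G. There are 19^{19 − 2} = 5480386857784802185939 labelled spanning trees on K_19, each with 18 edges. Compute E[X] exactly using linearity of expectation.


K_19 has 19^{19 − 2} = 5480386857784802185939 labelled spanning trees.
For each such spanning tree H, let X_H = 1 if all 18 edges of H are present in G. Then P[X_H = 1] = p^{18} = (11/19)^{18} = 5559917313492231481/104127350297911241532841.
By linearity: E[X] = Σ_H E[X_H] = 5480386857784802185939 · p^{18} = 5480386857784802185939 · 5559917313492231481/104127350297911241532841 = 5559917313492231481/19.
Numerically: E[X] ≈ 2.93e+17.

E[X] = 5480386857784802185939 · (11/19)^{18} = 5559917313492231481/19 ≈ 2.93e+17.


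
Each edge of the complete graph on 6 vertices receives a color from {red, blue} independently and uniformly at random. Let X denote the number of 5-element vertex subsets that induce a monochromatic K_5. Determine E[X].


Let X = Σ_S X_S over the C(6, 5) = 6 subsets S of size 5, where X_S = 1 if the K_5 on S is monochromatic.
For a fixed S, the K_5 on S has C(5, 2) = 10 edges. P[all 10 edges red] = (1/2)^10, and likewise for blue, so P[monochromatic] = 2·(1/2)^10 = 2^{1 − 10} = 1/512.
By linearity: E[X] = C(6, 5) · 2^{1 − 10} = 6 · 1/512 = 3/256.
Numerically: E[X] ≈ 0.01172.

E[X] = C(6,5)·2^(1−C(5,2)) = 3/256 ≈ 0.01172.


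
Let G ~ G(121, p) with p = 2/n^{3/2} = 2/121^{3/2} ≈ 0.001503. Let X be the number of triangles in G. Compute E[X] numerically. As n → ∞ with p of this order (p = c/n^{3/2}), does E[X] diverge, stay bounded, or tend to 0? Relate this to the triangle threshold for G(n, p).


Number of potential triangles: C(121, 3) = 287980.
Each occurs with probability p³ ≈ (0.001503)³ ≈ 3.392781e-09.
By linearity: E[X] = C(121, 3)·p³ ≈ 287980 · 3.392781e-09 ≈ 0.0010.
Since α = 3/2 > 1, p = c/n^{3/2} = o(1/n) is below the triangle threshold p ~ 1/n. Asymptotically E[X] ~ (c³/6)·n^{3(1−α)} = (2³/6)·n^{-1.5} → 0, so by Markov's inequality G has no triangles w.h.p.

E[X] ≈ 0.0010; in regime p = Θ(1/n^{3/2}) E[X] tends to 0 (below the triangle threshold p ~ 1/n).


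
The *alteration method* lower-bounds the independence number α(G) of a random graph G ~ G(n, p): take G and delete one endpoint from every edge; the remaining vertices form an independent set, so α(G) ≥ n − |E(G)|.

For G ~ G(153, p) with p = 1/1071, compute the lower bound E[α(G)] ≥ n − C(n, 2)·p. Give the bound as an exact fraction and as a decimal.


E[|E(G)|] = C(153, 2)·p = 11628 · (1/1071) = 76/7.
E[α(G)] ≥ n − E[|E(G)|] = 153 − 76/7 = 995/7.
Numerically: ≈ 142.142857.
(This is only a lower bound; the true E[α(G)] may be larger.)

E[α(G)] ≥ 995/7 ≈ 142.142857.


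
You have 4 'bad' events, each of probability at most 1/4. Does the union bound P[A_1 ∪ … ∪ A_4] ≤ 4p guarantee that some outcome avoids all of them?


Union bound: P[∪_{i=1}^{4} A_i] ≤ Σ_i P[A_i] ≤ 4·p = 4·(1/4) = 1.
Numerically: 1 ≈ 1.000.
Is 1 < 1? NO.
Since the bound 1 is ≥ 1, the union bound is uninformative here; it does NOT by itself certify existence.

4·p = 1 ≈ 1.000; existence NOT certified by the union bound.


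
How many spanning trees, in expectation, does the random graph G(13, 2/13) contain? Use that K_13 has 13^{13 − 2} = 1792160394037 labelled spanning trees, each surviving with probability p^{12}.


K_13 has 13^{13 − 2} = 1792160394037 labelled spanning trees.
For each such spanning tree H, let X_H = 1 if all 12 edges of H are present in G. Then P[X_H = 1] = p^{12} = (2/13)^{12} = 4096/23298085122481.
By linearity of expectation: E[X] = Σ_H E[X_H] = 1792160394037 · p^{12} = 1792160394037 · 4096/23298085122481 = 4096/13.
Numerically: E[X] ≈ 315.1.

E[X] = 1792160394037 · (2/13)^{12} = 4096/13 ≈ 315.1.


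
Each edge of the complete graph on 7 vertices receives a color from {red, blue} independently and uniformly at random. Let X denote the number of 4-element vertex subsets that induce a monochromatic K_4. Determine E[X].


Let X = Σ_S X_S over the C(7, 4) = 35 subsets S of size 4, where X_S = 1 if the K_4 on S is monochromatic.
For a fixed S, the K_4 on S has C(4, 2) = 6 edges. P[all 6 edges red] = (1/2)^6, and likewise for blue, so P[monochromatic] = 2·(1/2)^6 = 2^{1 − 6} = 1/32.
By linearity of expectation: E[X] = C(7, 4) · 2^{1 − 6} = 35 · 1/32 = 35/32.
Numerically: E[X] ≈ 1.0938.

E[X] = C(7,4)·2^(1−C(4,2)) = 35/32 ≈ 1.0938.


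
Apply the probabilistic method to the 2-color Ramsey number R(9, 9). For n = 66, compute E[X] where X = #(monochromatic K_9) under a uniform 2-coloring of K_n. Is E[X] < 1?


E[X] = C(66, 9) · 2^{1 − 36} = 37014131440 · 2^{−35} = 37014131440/34359738368.
As a reduced fraction: E[X] = 2313383215/2147483648 ≈ 1.077.
Is E[X] < 1? NO.
Since E[X] ≥ 1, the first-moment bound is inconclusive at n = 66; it does NOT by itself certify R(9, 9) > 66.

E[X] = 2313383215/2147483648 ≈ 1.077; E[X] ≥ 1; first-moment method inconclusive here.


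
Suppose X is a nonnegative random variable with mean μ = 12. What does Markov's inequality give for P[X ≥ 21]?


μ = E[X] = 12, a = 21.
Markov: P[X ≥ 21] ≤ μ/a = (12)/21 = 4/7.
Numerically: ≈ 0.5714.
(Since a = 21 > μ = 12.0000, the bound 4/7 is < 1 and informative.)

P[X ≥ 21] ≤ 4/7 ≈ 0.5714.


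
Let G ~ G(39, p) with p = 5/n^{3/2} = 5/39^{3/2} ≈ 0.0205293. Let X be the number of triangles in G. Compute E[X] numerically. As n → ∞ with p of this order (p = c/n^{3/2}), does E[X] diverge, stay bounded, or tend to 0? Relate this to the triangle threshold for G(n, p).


Number of potential triangles: C(39, 3) = 9139.
Each occurs with probability p³ ≈ (0.0205293)³ ≈ 8.65205520e-06.
By linearity: E[X] = C(39, 3)·p³ ≈ 9139 · 8.65205520e-06 ≈ 0.079071.
Since α = 3/2 > 1, p = c/n^{3/2} = o(1/n) is below the triangle threshold p ~ 1/n. Asymptotically E[X] ~ (c³/6)·n^{3(1−α)} = (5³/6)·n^{-1.5} → 0, so by Markov's inequality G has no triangles w.h.p.

E[X] ≈ 0.079071; in regime p = Θ(1/n^{3/2}) E[X] tends to 0 (below the triangle threshold p ~ 1/n).


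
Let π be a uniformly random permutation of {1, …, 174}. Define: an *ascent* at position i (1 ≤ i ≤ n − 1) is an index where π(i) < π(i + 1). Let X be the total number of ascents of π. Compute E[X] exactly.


Write X = Σ X_I over i = 1, …, 173, with X_I the indicator of one ascent.
There are 173 indicators.
For each fixed i, the pair (π(i), π(i+1)) is a uniformly random ordered pair of distinct values from {1, …, 174}; by symmetry P[π(i) < π(i+1)] = 1/2.
By linearity: E[X] = 173 · (1/2) = (174 − 1) · (1/2) = 173/2 ≈ 86.500000.

E[X] = 173/2 = 86.500000.


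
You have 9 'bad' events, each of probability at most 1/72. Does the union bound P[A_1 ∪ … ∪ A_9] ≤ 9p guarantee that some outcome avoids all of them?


Union bound: P[∪_{i=1}^{9} A_i] ≤ Σ_i P[A_i] ≤ 9·p = 9·(1/72) = 1/8.
Numerically: 1/8 ≈ 0.125.
Is 1/8 < 1? YES.
Since P[∪ A_i] ≤ 1/8 < 1, the complement has P[∩ A_i^c] ≥ 1 − 1/8 = 7/8 > 0, so some outcome avoids every A_i.

9·p = 1/8 ≈ 0.125; existence CERTIFIED by the union bound.


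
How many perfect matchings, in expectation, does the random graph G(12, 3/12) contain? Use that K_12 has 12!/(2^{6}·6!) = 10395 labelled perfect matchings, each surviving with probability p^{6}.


K_12 has 12!/(2^{6}·6!) = 10395 labelled perfect matchings.
For each such perfect matching H, let X_H = 1 if all 6 edges of H are present in G. Then P[X_H = 1] = p^{6} = (1/4)^{6} = 1/4096.
Summing the indicators: E[X] = Σ_H E[X_H] = 10395 · p^{6} = 10395 · 1/4096 = 10395/4096.
Numerically: E[X] ≈ 2.53784.

E[X] = 10395 · (1/4)^{6} = 10395/4096 ≈ 2.53784.


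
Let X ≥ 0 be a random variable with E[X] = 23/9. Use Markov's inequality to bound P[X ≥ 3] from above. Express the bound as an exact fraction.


μ = E[X] = 23/9, a = 3.
Markov: P[X ≥ 3] ≤ μ/a = (23/9)/3 = 23/27.
Numerically: ≈ 0.851852.
(Since a = 3 > μ = 2.555556, the bound 23/27 is < 1 and informative.)

P[X ≥ 3] ≤ 23/27 ≈ 0.851852.


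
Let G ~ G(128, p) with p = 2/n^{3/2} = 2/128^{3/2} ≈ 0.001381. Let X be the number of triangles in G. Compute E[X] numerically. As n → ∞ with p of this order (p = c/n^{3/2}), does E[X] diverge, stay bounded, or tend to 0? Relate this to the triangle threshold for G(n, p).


Number of potential triangles: C(128, 3) = 341376.
Each occurs with probability p³ ≈ (0.001381)³ ≈ 2.634178e-09.
By linearity: E[X] = C(128, 3)·p³ ≈ 341376 · 2.634178e-09 ≈ 0.0009.
Since α = 3/2 > 1, p = c/n^{3/2} = o(1/n) is below the triangle threshold p ~ 1/n. Asymptotically E[X] ~ (c³/6)·n^{3(1−α)} = (2³/6)·n^{-1.5} → 0, so by Markov's inequality G has no triangles w.h.p.

E[X] ≈ 0.0009; in regime p = Θ(1/n^{3/2}) E[X] tends to 0 (below the triangle threshold p ~ 1/n).


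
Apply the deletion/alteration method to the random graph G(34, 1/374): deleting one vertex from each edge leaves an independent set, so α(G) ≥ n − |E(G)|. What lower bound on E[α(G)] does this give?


E[|E(G)|] = C(34, 2)·p = 561 · (1/374) = 3/2.
E[α(G)] ≥ n − E[|E(G)|] = 34 − 3/2 = 65/2.
Numerically: ≈ 32.500000.
(This is only a lower bound; the true E[α(G)] may be larger.)

E[α(G)] ≥ 65/2 ≈ 32.500000.


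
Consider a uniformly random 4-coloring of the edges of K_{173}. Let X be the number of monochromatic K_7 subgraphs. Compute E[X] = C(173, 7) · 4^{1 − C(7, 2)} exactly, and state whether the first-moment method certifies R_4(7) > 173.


E[X] = C(173, 7) · 4^{1 − 21} = 813769676772 · 4^{−20} = 813769676772/1099511627776.
As a reduced fraction: E[X] = 203442419193/274877906944 ≈ 0.74012.
Is E[X] < 1? YES.
Since E[X] < 1, there exists a 4-coloring of K_{173} with no monochromatic K_7; hence R_4(7) > 173.

E[X] = 203442419193/274877906944 ≈ 0.74012; E[X] < 1, so R_4(7) > 173.


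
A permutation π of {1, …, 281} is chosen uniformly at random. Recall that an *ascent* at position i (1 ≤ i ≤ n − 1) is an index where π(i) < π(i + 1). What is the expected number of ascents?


Write X = Σ X_I over i = 1, …, 280, with X_I the indicator of one ascent.
There are 280 indicators.
For each fixed i, the pair (π(i), π(i+1)) is a uniformly random ordered pair of distinct values from {1, …, 281}; by symmetry P[π(i) < π(i+1)] = 1/2.
By linearity: E[X] = 280 · (1/2) = (281 − 1) · (1/2) = 140 ≈ 140.00000.

E[X] = 140 = 140.00000.


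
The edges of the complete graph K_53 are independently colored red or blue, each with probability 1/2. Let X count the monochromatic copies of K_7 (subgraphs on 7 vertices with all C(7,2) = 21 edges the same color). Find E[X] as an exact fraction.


Let X = Σ_S X_S over the C(53, 7) = 154143080 subsets S of size 7, where X_S = 1 if the K_7 on S is monochromatic.
For a fixed S, the K_7 on S has C(7, 2) = 21 edges. P[all 21 edges red] = (1/2)^21, and likewise for blue, so P[monochromatic] = 2·(1/2)^21 = 2^{1 − 21} = 1/1048576.
Summing: E[X] = C(53, 7) · 2^{1 − 21} = 154143080 · 1/1048576 = 19267885/131072.
Numerically: E[X] ≈ 147.0023.

E[X] = C(53,7)·2^(1−C(7,2)) = 19267885/131072 ≈ 147.0023.


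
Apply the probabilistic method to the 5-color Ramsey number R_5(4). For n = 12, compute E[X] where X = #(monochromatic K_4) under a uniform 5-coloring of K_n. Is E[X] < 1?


E[X] = C(12, 4) · 5^{1 − 6} = 495 · 5^{−5} = 495/3125.
As a reduced fraction: E[X] = 99/625 ≈ 0.1584.
Is E[X] < 1? YES.
Since E[X] < 1, there exists a 5-coloring of K_{12} with no monochromatic K_4; hence R_5(4) > 12.

E[X] = 99/625 ≈ 0.1584; E[X] < 1, so R_5(4) > 12.


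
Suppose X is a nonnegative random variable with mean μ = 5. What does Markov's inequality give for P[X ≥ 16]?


μ = E[X] = 5, a = 16.
Markov: P[X ≥ 16] ≤ μ/a = (5)/16 = 5/16.
Numerically: ≈ 0.312500.
(Since a = 16 > μ = 5.000000, the bound 5/16 is < 1 and informative.)

P[X ≥ 16] ≤ 5/16 ≈ 0.312500.


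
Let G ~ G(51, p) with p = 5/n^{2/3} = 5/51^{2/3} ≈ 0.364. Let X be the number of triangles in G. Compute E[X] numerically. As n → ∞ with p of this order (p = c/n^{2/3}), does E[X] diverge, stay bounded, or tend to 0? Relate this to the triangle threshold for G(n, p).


Number of potential triangles: C(51, 3) = 20825.
Each occurs with probability p³ ≈ (0.364)³ ≈ 4.80584e-02.
By linearity: E[X] = C(51, 3)·p³ ≈ 20825 · 4.80584e-02 ≈ 1000.817.
Since α = 2/3 < 1, p = c/n^{2/3} ≫ 1/n is above the triangle threshold p ~ 1/n. Asymptotically E[X] ~ (c³/6)·n^{3(1−α)} = (5³/6)·n^{1} → ∞; triangles are abundant w.h.p.

E[X] ≈ 1000.817; in regime p = Θ(1/n^{2/3}) E[X] diverges (above the triangle threshold p ~ 1/n).


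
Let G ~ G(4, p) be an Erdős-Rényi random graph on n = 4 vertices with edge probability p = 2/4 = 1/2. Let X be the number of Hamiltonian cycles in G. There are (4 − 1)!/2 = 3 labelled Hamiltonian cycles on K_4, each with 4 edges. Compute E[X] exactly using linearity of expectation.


K_4 has (4 − 1)!/2 = 3 labelled Hamiltonian cycles.
For each such Hamiltonian cycle H, let X_H = 1 if all 4 edges of H are present in G. Then P[X_H = 1] = p^{4} = (1/2)^{4} = 1/16.
By linearity of expectation: E[X] = Σ_H E[X_H] = 3 · p^{4} = 3 · 1/16 = 3/16.
Numerically: E[X] ≈ 0.1875.

E[X] = 3 · (1/2)^{4} = 3/16 ≈ 0.1875.


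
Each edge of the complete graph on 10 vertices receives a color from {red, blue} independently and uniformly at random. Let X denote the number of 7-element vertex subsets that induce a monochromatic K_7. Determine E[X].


Let X = Σ_S X_S over the C(10, 7) = 120 subsets S of size 7, where X_S = 1 if the K_7 on S is monochromatic.
For a fixed S, the K_7 on S has C(7, 2) = 21 edges. P[all 21 edges red] = (1/2)^21, and likewise for blue, so P[monochromatic] = 2·(1/2)^21 = 2^{1 − 21} = 1/1048576.
Summing: E[X] = C(10, 7) · 2^{1 − 21} = 120 · 1/1048576 = 15/131072.
Numerically: E[X] ≈ 0.000.

E[X] = C(10,7)·2^(1−C(7,2)) = 15/131072 ≈ 0.000.


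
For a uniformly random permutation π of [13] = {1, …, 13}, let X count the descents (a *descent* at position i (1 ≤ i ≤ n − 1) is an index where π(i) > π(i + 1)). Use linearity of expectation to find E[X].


Write X = Σ X_I over i = 1, …, 12, with X_I the indicator of one descent.
There are 12 indicators.
For each fixed i, the pair (π(i), π(i+1)) is a uniformly random ordered pair of distinct values from {1, …, 13}; by symmetry P[π(i) > π(i+1)] = 1/2.
By linearity: E[X] = 12 · (1/2) = (13 − 1) · (1/2) = 6 ≈ 6.000000.

E[X] = 6 = 6.000000.


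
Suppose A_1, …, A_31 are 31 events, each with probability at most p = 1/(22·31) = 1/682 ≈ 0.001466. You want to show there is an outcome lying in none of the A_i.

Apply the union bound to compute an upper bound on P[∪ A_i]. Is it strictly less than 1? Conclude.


Union bound: P[∪_{i=1}^{31} A_i] ≤ Σ_i P[A_i] ≤ 31·p = 31·(1/682) = 1/22.
Numerically: 1/22 ≈ 0.045455.
Is 1/22 < 1? YES.
Since P[∪ A_i] ≤ 1/22 < 1, the complement has P[∩ A_i^c] ≥ 1 − 1/22 = 21/22 > 0, so some outcome avoids every A_i.

31·p = 1/22 ≈ 0.045455; existence CERTIFIED by the union bound.


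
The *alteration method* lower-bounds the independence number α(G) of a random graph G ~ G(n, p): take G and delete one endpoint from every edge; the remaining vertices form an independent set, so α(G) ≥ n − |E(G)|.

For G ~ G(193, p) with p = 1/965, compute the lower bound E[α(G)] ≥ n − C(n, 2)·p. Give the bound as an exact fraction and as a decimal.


E[|E(G)|] = C(193, 2)·p = 18528 · (1/965) = 96/5.
E[α(G)] ≥ n − E[|E(G)|] = 193 − 96/5 = 869/5.
Numerically: ≈ 173.80000.
(This is only a lower bound; the true E[α(G)] may be larger.)

E[α(G)] ≥ 869/5 ≈ 173.80000.


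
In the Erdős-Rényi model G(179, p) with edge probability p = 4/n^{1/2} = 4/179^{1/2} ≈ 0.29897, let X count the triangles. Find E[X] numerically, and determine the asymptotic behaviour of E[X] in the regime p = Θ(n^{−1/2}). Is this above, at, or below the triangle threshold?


Number of potential triangles: C(179, 3) = 939929.
Each occurs with probability p³ ≈ (0.29897)³ ≈ 2.6723936e-02.
By linearity: E[X] = C(179, 3)·p³ ≈ 939929 · 2.6723936e-02 ≈ 25118.60270.
Since α = 1/2 < 1, p = c/n^{1/2} ≫ 1/n is above the triangle threshold p ~ 1/n. Asymptotically E[X] ~ (c³/6)·n^{3(1−α)} = (4³/6)·n^{1.5} → ∞; triangles are abundant w.h.p.

E[X] ≈ 25118.60270; in regime p = Θ(1/n^{1/2}) E[X] diverges (above the triangle threshold p ~ 1/n).


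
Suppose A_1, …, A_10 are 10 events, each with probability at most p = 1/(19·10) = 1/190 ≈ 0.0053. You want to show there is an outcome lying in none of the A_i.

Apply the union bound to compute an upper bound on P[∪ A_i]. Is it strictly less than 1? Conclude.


Union bound: P[∪_{i=1}^{10} A_i] ≤ Σ_i P[A_i] ≤ 10·p = 10·(1/190) = 1/19.
Numerically: 1/19 ≈ 0.0526.
Is 1/19 < 1? YES.
Since P[∪ A_i] ≤ 1/19 < 1, the complement has P[∩ A_i^c] ≥ 1 − 1/19 = 18/19 > 0, so some outcome avoids every A_i.

10·p = 1/19 ≈ 0.0526; existence CERTIFIED by the union bound.


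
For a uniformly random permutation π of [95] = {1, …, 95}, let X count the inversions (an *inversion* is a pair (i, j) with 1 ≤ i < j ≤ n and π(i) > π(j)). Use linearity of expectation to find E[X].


Write X = Σ X_I over the C(95, 2) = 4465 pairs i < j, with X_I the indicator of one inversion.
There are 4465 indicators.
For each fixed pair i < j, the values π(i) and π(j) are two distinct elements of {1, …, 95} in uniformly random order; by symmetry P[π(i) > π(j)] = 1/2.
By linearity: E[X] = 4465 · (1/2) = C(95, 2) · (1/2) = 4465/2 = 4465/2 ≈ 2232.500.

E[X] = 4465/2 = 2232.500.


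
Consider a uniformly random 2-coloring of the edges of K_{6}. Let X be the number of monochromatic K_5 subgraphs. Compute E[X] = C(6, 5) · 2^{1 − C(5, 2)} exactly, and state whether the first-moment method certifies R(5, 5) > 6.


E[X] = C(6, 5) · 2^{1 − 10} = 6 · 2^{−9} = 6/512.
As a reduced fraction: E[X] = 3/256 ≈ 0.011719.
Is E[X] < 1? YES.
Since E[X] < 1, there exists a 2-coloring of K_{6} with no monochromatic K_5; hence R(5, 5) > 6.

E[X] = 3/256 ≈ 0.011719; E[X] < 1, so R(5, 5) > 6.


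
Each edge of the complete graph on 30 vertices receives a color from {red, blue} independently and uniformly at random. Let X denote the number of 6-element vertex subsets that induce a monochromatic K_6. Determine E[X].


Let X = Σ_S X_S over the C(30, 6) = 593775 subsets S of size 6, where X_S = 1 if the K_6 on S is monochromatic.
For a fixed S, the K_6 on S has C(6, 2) = 15 edges. P[all 15 edges red] = (1/2)^15, and likewise for blue, so P[monochromatic] = 2·(1/2)^15 = 2^{1 − 15} = 1/16384.
By linearity: E[X] = C(30, 6) · 2^{1 − 15} = 593775 · 1/16384 = 593775/16384.
Numerically: E[X] ≈ 36.24115.

E[X] = C(30,6)·2^(1−C(6,2)) = 593775/16384 ≈ 36.24115.


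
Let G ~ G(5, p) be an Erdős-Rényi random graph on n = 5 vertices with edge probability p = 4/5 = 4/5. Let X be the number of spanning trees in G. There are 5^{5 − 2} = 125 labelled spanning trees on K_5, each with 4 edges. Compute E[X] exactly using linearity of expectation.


K_5 has 5^{5 − 2} = 125 labelled spanning trees.
For each such spanning tree H, let X_H = 1 if all 4 edges of H are present in G. Then P[X_H = 1] = p^{4} = (4/5)^{4} = 256/625.
By linearity: E[X] = Σ_H E[X_H] = 125 · p^{4} = 125 · 256/625 = 256/5.
Numerically: E[X] ≈ 51.2.

E[X] = 125 · (4/5)^{4} = 256/5 ≈ 51.2.


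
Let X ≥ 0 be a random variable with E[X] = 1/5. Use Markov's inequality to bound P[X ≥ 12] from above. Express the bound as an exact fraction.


μ = E[X] = 1/5, a = 12.
Markov: P[X ≥ 12] ≤ μ/a = (1/5)/12 = 1/60.
Numerically: ≈ 0.01667.
(Since a = 12 > μ = 0.20000, the bound 1/60 is < 1 and informative.)

P[X ≥ 12] ≤ 1/60 ≈ 0.01667.


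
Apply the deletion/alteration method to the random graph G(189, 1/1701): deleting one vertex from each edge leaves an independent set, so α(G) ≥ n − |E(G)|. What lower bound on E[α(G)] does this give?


E[|E(G)|] = C(189, 2)·p = 17766 · (1/1701) = 94/9.
E[α(G)] ≥ n − E[|E(G)|] = 189 − 94/9 = 1607/9.
Numerically: ≈ 178.555556.
(This is only a lower bound; the true E[α(G)] may be larger.)

E[α(G)] ≥ 1607/9 ≈ 178.555556.


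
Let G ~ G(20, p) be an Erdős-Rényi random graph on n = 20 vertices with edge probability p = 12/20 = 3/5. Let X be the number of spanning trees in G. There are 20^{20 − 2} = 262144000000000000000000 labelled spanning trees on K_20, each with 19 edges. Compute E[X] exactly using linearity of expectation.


K_20 has 20^{20 − 2} = 262144000000000000000000 labelled spanning trees.
For each such spanning tree H, let X_H = 1 if all 19 edges of H are present in G. Then P[X_H = 1] = p^{19} = (3/5)^{19} = 1162261467/19073486328125.
By linearity: E[X] = Σ_H E[X_H] = 262144000000000000000000 · p^{19} = 262144000000000000000000 · 1162261467/19073486328125 = 79869999842655731712/5.
Numerically: E[X] ≈ 1.597e+19.

E[X] = 262144000000000000000000 · (3/5)^{19} = 79869999842655731712/5 ≈ 1.597e+19.


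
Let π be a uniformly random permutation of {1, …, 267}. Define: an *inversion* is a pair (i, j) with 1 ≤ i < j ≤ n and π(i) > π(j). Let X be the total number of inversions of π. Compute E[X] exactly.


Write X = Σ X_I over the C(267, 2) = 35511 pairs i < j, with X_I the indicator of one inversion.
There are 35511 indicators.
For each fixed pair i < j, the values π(i) and π(j) are two distinct elements of {1, …, 267} in uniformly random order; by symmetry P[π(i) > π(j)] = 1/2.
By linearity: E[X] = 35511 · (1/2) = C(267, 2) · (1/2) = 35511/2 = 35511/2 ≈ 17755.50000.

E[X] = 35511/2 = 17755.50000.


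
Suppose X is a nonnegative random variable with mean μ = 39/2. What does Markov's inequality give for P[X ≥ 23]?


μ = E[X] = 39/2, a = 23.
Markov: P[X ≥ 23] ≤ μ/a = (39/2)/23 = 39/46.
Numerically: ≈ 0.84783.
(Since a = 23 > μ = 19.50000, the bound 39/46 is < 1 and informative.)

P[X ≥ 23] ≤ 39/46 ≈ 0.84783.


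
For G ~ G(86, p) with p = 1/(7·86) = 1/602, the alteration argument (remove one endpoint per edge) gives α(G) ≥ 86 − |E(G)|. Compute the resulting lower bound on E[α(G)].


E[|E(G)|] = C(86, 2)·p = 3655 · (1/602) = 85/14.
E[α(G)] ≥ n − E[|E(G)|] = 86 − 85/14 = 1119/14.
Numerically: ≈ 79.928571.
(This is only a lower bound; the true E[α(G)] may be larger.)

E[α(G)] ≥ 1119/14 ≈ 79.928571.


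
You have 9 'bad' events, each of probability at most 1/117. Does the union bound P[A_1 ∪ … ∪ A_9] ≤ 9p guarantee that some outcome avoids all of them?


Union bound: P[∪_{i=1}^{9} A_i] ≤ Σ_i P[A_i] ≤ 9·p = 9·(1/117) = 1/13.
Numerically: 1/13 ≈ 0.077.
Is 1/13 < 1? YES.
Since P[∪ A_i] ≤ 1/13 < 1, the complement has P[∩ A_i^c] ≥ 1 − 1/13 = 12/13 > 0, so some outcome avoids every A_i.

9·p = 1/13 ≈ 0.077; existence CERTIFIED by the union bound.


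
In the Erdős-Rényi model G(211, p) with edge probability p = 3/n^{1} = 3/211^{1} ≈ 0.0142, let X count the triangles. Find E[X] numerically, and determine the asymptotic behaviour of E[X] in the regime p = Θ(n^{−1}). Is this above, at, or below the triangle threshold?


Number of potential triangles: C(211, 3) = 1543465.
Each occurs with probability p³ ≈ (0.0142)³ ≈ 2.87420e-06.
By linearity: E[X] = C(211, 3)·p³ ≈ 1543465 · 2.87420e-06 ≈ 4.436.
Here α = 1, so p = 3/n is exactly at the triangle threshold p ~ 1/n. Asymptotically E[X] → c³/6 = 3³/6 = 9/2 ≈ 4.500, a bounded constant. In this regime the triangle count is asymptotically Poisson(c³/6).

E[X] ≈ 4.436; in regime p = Θ(1/n^{1}) E[X] stays bounded (at the triangle threshold p ~ 1/n).


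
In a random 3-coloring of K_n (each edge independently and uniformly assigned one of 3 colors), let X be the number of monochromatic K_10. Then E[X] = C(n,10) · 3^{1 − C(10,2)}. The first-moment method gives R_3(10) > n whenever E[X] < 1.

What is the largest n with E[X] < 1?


We need C(n, 10) · 3^{1 − 45} < 1, i.e. C(n, 10) < 3^{45 − 1} = 984770902183611232881.
Check values of n near the boundary:
  n = 569: C(569, 10) = 905357721286137524328; 905357721286137524328 < 984770902183611232881? YES
  n = 570: C(570, 10) = 921524823451961408691; 921524823451961408691 < 984770902183611232881? YES
  n = 571: C(571, 10) = 937951290893172842001; 937951290893172842001 < 984770902183611232881? YES
  n = 572: C(572, 10) = 954640815642161682606; 954640815642161682606 < 984770902183611232881? YES
  n = 573: C(573, 10) = 971597135635805762226; 971597135635805762226 < 984770902183611232881? YES
  n = 574: C(574, 10) = 988824035203816502691; 988824035203816502691 < 984770902183611232881? NO
The largest n with C(n, 10) < 984770902183611232881 is n = 573 (where E[X] = 35985079097622435638/36472996377170786403 ≈ 0.9866225). Hence R_3(10) > 573, i.e. R_3(10) ≥ 574.

Largest n = 573; hence R_3(10) > 573.


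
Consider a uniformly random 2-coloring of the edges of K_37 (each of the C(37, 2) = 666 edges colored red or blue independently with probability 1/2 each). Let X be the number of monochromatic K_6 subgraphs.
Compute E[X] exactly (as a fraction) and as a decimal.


Let X = Σ_S X_S over the C(37, 6) = 2324784 subsets S of size 6, where X_S = 1 if the K_6 on S is monochromatic.
For a fixed S, the K_6 on S has C(6, 2) = 15 edges. P[all 15 edges red] = (1/2)^15, and likewise for blue, so P[monochromatic] = 2·(1/2)^15 = 2^{1 − 15} = 1/16384.
By linearity of expectation: E[X] = C(37, 6) · 2^{1 − 15} = 2324784 · 1/16384 = 145299/1024.
Numerically: E[X] ≈ 141.89355.

E[X] = C(37,6)·2^(1−C(6,2)) = 145299/1024 ≈ 141.89355.


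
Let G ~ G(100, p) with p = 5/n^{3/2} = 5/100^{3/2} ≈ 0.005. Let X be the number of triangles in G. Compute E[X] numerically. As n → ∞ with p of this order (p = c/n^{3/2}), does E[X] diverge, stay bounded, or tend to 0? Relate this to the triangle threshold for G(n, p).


Number of potential triangles: C(100, 3) = 161700.
Each occurs with probability p³ ≈ (0.005)³ ≈ 1.250000e-07.
By linearity: E[X] = C(100, 3)·p³ ≈ 161700 · 1.250000e-07 ≈ 0.0202.
Since α = 3/2 > 1, p = c/n^{3/2} = o(1/n) is below the triangle threshold p ~ 1/n. Asymptotically E[X] ~ (c³/6)·n^{3(1−α)} = (5³/6)·n^{-1.5} → 0, so by Markov's inequality G has no triangles w.h.p.

E[X] ≈ 0.0202; in regime p = Θ(1/n^{3/2}) E[X] tends to 0 (below the triangle threshold p ~ 1/n).


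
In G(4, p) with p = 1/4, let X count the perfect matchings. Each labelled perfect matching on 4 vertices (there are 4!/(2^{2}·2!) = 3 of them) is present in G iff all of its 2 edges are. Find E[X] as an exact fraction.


K_4 has 4!/(2^{2}·2!) = 3 labelled perfect matchings.
For each such perfect matching H, let X_H = 1 if all 2 edges of H are present in G. Then P[X_H = 1] = p^{2} = (1/4)^{2} = 1/16.
By linearity: E[X] = Σ_H E[X_H] = 3 · p^{2} = 3 · 1/16 = 3/16.
Numerically: E[X] ≈ 0.1875.

E[X] = 3 · (1/4)^{2} = 3/16 ≈ 0.1875.


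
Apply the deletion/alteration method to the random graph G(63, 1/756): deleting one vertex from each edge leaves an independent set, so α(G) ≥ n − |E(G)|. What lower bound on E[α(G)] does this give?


E[|E(G)|] = C(63, 2)·p = 1953 · (1/756) = 31/12.
E[α(G)] ≥ n − E[|E(G)|] = 63 − 31/12 = 725/12.
Numerically: ≈ 60.4167.
(This is only a lower bound; the true E[α(G)] may be larger.)

E[α(G)] ≥ 725/12 ≈ 60.4167.


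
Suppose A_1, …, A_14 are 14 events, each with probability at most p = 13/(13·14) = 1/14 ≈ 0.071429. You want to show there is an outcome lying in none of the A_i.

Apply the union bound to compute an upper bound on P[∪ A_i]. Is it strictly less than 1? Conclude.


Union bound: P[∪_{i=1}^{14} A_i] ≤ Σ_i P[A_i] ≤ 14·p = 14·(1/14) = 1.
Numerically: 1 ≈ 1.000000.
Is 1 < 1? NO.
Since the bound 1 is ≥ 1, the union bound is uninformative here; it does NOT by itself certify existence.

14·p = 1 ≈ 1.000000; existence NOT certified by the union bound.


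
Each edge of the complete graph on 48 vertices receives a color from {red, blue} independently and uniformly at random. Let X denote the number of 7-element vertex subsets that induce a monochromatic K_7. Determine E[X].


Let X = Σ_S X_S over the C(48, 7) = 73629072 subsets S of size 7, where X_S = 1 if the K_7 on S is monochromatic.
For a fixed S, the K_7 on S has C(7, 2) = 21 edges. P[all 21 edges red] = (1/2)^21, and likewise for blue, so P[monochromatic] = 2·(1/2)^21 = 2^{1 − 21} = 1/1048576.
By linearity of expectation: E[X] = C(48, 7) · 2^{1 − 21} = 73629072 · 1/1048576 = 4601817/65536.
Numerically: E[X] ≈ 70.2182.

E[X] = C(48,7)·2^(1−C(7,2)) = 4601817/65536 ≈ 70.2182.


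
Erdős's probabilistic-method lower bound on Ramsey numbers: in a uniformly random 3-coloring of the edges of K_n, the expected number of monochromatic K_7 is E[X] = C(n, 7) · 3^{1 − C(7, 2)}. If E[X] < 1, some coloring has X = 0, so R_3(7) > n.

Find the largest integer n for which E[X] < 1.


We need C(n, 7) · 3^{1 − 21} < 1, i.e. C(n, 7) < 3^{21 − 1} = 3486784401.
Check values of n near the boundary:
  n = 79: C(79, 7) = 2898753715; 2898753715 < 3486784401? YES
  n = 80: C(80, 7) = 3176716400; 3176716400 < 3486784401? YES
  n = 81: C(81, 7) = 3477216600; 3477216600 < 3486784401? YES
  n = 82: C(82, 7) = 3801756816; 3801756816 < 3486784401? NO
The largest n with C(n, 7) < 3486784401 is n = 81 (where E[X] = 42928600/43046721 ≈ 0.9972560). Hence R_3(7) > 81, i.e. R_3(7) ≥ 82.

Largest n = 81; hence R_3(7) > 81.


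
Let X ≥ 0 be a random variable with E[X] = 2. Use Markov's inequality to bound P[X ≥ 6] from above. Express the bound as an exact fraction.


μ = E[X] = 2, a = 6.
Markov: P[X ≥ 6] ≤ μ/a = (2)/6 = 1/3.
Numerically: ≈ 0.3333.
(Since a = 6 > μ = 2.0000, the bound 1/3 is < 1 and informative.)

P[X ≥ 6] ≤ 1/3 ≈ 0.3333.


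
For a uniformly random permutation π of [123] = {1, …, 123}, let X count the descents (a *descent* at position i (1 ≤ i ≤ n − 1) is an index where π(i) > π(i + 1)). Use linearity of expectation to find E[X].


Write X = Σ X_I over i = 1, …, 122, with X_I the indicator of one descent.
There are 122 indicators.
For each fixed i, the pair (π(i), π(i+1)) is a uniformly random ordered pair of distinct values from {1, …, 123}; by symmetry P[π(i) > π(i+1)] = 1/2.
By linearity: E[X] = 122 · (1/2) = (123 − 1) · (1/2) = 61 ≈ 61.0000.

E[X] = 61 = 61.0000.


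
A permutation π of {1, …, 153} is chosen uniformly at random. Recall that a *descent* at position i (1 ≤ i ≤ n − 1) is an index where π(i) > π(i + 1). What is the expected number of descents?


Write X = Σ X_I over i = 1, …, 152, with X_I the indicator of one descent.
There are 152 indicators.
For each fixed i, the pair (π(i), π(i+1)) is a uniformly random ordered pair of distinct values from {1, …, 153}; by symmetry P[π(i) > π(i+1)] = 1/2.
By linearity: E[X] = 152 · (1/2) = (153 − 1) · (1/2) = 76 ≈ 76.000000.

E[X] = 76 = 76.000000.


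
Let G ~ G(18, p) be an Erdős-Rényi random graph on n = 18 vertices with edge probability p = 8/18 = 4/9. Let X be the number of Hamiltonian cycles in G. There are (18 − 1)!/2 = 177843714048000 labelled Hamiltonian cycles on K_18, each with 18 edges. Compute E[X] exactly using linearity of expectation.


K_18 has (18 − 1)!/2 = 177843714048000 labelled Hamiltonian cycles.
For each such Hamiltonian cycle H, let X_H = 1 if all 18 edges of H are present in G. Then P[X_H = 1] = p^{18} = (4/9)^{18} = 68719476736/150094635296999121.
By linearity of expectation: E[X] = Σ_H E[X_H] = 177843714048000 · p^{18} = 177843714048000 · 68719476736/150094635296999121 = 16764508875398316032000/205891132094649.
Numerically: E[X] ≈ 8.14e+07.

E[X] = 177843714048000 · (4/9)^{18} = 16764508875398316032000/205891132094649 ≈ 8.14e+07.


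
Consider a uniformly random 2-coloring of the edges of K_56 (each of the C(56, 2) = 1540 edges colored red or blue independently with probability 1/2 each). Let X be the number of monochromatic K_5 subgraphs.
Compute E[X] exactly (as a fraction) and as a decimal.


Let X = Σ_S X_S over the C(56, 5) = 3819816 subsets S of size 5, where X_S = 1 if the K_5 on S is monochromatic.
For a fixed S, the K_5 on S has C(5, 2) = 10 edges. P[all 10 edges red] = (1/2)^10, and likewise for blue, so P[monochromatic] = 2·(1/2)^10 = 2^{1 − 10} = 1/512.
By linearity of expectation: E[X] = C(56, 5) · 2^{1 − 10} = 3819816 · 1/512 = 477477/64.
Numerically: E[X] ≈ 7460.5781.

E[X] = C(56,5)·2^(1−C(5,2)) = 477477/64 ≈ 7460.5781.


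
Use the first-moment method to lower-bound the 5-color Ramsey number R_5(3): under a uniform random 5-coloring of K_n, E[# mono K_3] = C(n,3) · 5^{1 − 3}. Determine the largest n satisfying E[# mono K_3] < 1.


We need C(n, 3) · 5^{1 − 3} < 1, i.e. C(n, 3) < 5^{3 − 1} = 25.
Check values of n near the boundary:
  n = 4: C(4, 3) = 4; 4 < 25? YES
  n = 5: C(5, 3) = 10; 10 < 25? YES
  n = 6: C(6, 3) = 20; 20 < 25? YES
  n = 7: C(7, 3) = 35; 35 < 25? NO
  n = 8: C(8, 3) = 56; 56 < 25? NO
  n = 9: C(9, 3) = 84; 84 < 25? NO
The largest n with C(n, 3) < 25 is n = 6 (where E[X] = 4/5 ≈ 0.800). Hence R_5(3) > 6, i.e. R_5(3) ≥ 7.

Largest n = 6; hence R_5(3) > 6.


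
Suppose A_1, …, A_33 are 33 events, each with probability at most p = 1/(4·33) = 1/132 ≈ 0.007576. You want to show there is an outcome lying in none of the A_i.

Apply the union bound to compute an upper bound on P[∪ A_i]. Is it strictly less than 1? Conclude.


Union bound: P[∪_{i=1}^{33} A_i] ≤ Σ_i P[A_i] ≤ 33·p = 33·(1/132) = 1/4.
Numerically: 1/4 ≈ 0.250000.
Is 1/4 < 1? YES.
Since P[∪ A_i] ≤ 1/4 < 1, the complement has P[∩ A_i^c] ≥ 1 − 1/4 = 3/4 > 0, so some outcome avoids every A_i.

33·p = 1/4 ≈ 0.250000; existence CERTIFIED by the union bound.


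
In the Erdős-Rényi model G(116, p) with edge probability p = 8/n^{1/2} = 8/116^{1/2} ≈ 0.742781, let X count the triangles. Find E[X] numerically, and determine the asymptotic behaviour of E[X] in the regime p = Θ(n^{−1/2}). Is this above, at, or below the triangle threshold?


Number of potential triangles: C(116, 3) = 253460.
Each occurs with probability p³ ≈ (0.742781)³ ≈ 4.09810401e-01.
By linearity: E[X] = C(116, 3)·p³ ≈ 253460 · 4.09810401e-01 ≈ 103870.544363.
Since α = 1/2 < 1, p = c/n^{1/2} ≫ 1/n is above the triangle threshold p ~ 1/n. Asymptotically E[X] ~ (c³/6)·n^{3(1−α)} = (8³/6)·n^{1.5} → ∞; triangles are abundant w.h.p.

E[X] ≈ 103870.544363; in regime p = Θ(1/n^{1/2}) E[X] diverges (above the triangle threshold p ~ 1/n).


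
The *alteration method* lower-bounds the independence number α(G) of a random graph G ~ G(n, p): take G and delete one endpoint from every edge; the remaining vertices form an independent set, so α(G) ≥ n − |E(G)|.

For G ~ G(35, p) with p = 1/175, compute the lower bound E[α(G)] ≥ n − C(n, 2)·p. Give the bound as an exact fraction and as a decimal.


E[|E(G)|] = C(35, 2)·p = 595 · (1/175) = 17/5.
E[α(G)] ≥ n − E[|E(G)|] = 35 − 17/5 = 158/5.
Numerically: ≈ 31.600000.
(This is only a lower bound; the true E[α(G)] may be larger.)

E[α(G)] ≥ 158/5 ≈ 31.600000.


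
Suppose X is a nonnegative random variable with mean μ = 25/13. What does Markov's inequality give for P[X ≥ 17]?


μ = E[X] = 25/13, a = 17.
Markov: P[X ≥ 17] ≤ μ/a = (25/13)/17 = 25/221.
Numerically: ≈ 0.113122.
(Since a = 17 > μ = 1.923077, the bound 25/221 is < 1 and informative.)

P[X ≥ 17] ≤ 25/221 ≈ 0.113122.


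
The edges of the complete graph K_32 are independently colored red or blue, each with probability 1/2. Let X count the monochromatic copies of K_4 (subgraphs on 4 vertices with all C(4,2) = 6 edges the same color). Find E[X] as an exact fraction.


Let X = Σ_S X_S over the C(32, 4) = 35960 subsets S of size 4, where X_S = 1 if the K_4 on S is monochromatic.
For a fixed S, the K_4 on S has C(4, 2) = 6 edges. P[all 6 edges red] = (1/2)^6, and likewise for blue, so P[monochromatic] = 2·(1/2)^6 = 2^{1 − 6} = 1/32.
By linearity: E[X] = C(32, 4) · 2^{1 − 6} = 35960 · 1/32 = 4495/4.
Numerically: E[X] ≈ 1123.75000.

E[X] = C(32,4)·2^(1−C(4,2)) = 4495/4 ≈ 1123.75000.


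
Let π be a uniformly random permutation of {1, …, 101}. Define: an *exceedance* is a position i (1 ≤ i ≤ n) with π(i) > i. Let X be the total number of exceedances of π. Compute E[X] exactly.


Write X = Σ_{i=1}^{101} X_i, where X_i = 1_{π(i) > i}.
For each fixed i, π(i) is uniform over {1, …, 101} (marginal of a uniform permutation), so P[π(i) > i] = (n − i)/n. Summing: Σ_{i=1}^{101} (n − i)/n = (0 + 1 + … + 100)/101 = 101(101 − 1)/(2·101) = (101 − 1)/2.
Hence E[X] = Σ_{i=1}^{101} (101 − i)/101 = 50 ≈ 50.000.

E[X] = 50 = 50.000.


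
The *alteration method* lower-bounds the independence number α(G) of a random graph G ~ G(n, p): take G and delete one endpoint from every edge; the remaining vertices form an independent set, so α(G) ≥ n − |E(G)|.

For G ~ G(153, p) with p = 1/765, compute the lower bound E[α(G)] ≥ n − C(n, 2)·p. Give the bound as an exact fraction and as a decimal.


E[|E(G)|] = C(153, 2)·p = 11628 · (1/765) = 76/5.
E[α(G)] ≥ n − E[|E(G)|] = 153 − 76/5 = 689/5.
Numerically: ≈ 137.8000.
(This is only a lower bound; the true E[α(G)] may be larger.)

E[α(G)] ≥ 689/5 ≈ 137.8000.


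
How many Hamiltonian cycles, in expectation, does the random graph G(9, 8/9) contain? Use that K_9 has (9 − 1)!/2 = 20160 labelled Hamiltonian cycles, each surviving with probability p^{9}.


K_9 has (9 − 1)!/2 = 20160 labelled Hamiltonian cycles.
For each such Hamiltonian cycle H, let X_H = 1 if all 9 edges of H are present in G. Then P[X_H = 1] = p^{9} = (8/9)^{9} = 134217728/387420489.
By linearity: E[X] = Σ_H E[X_H] = 20160 · p^{9} = 20160 · 134217728/387420489 = 300647710720/43046721.
Numerically: E[X] ≈ 6984.2.

E[X] = 20160 · (8/9)^{9} = 300647710720/43046721 ≈ 6984.2.


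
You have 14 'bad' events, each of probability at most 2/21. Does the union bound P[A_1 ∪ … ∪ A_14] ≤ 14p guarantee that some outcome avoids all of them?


Union bound: P[∪_{i=1}^{14} A_i] ≤ Σ_i P[A_i] ≤ 14·p = 14·(2/21) = 4/3.
Numerically: 4/3 ≈ 1.3333.
Is 4/3 < 1? NO.
Since the bound 4/3 is ≥ 1, the union bound is uninformative here; it does NOT by itself certify existence.

14·p = 4/3 ≈ 1.3333; existence NOT certified by the union bound.
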